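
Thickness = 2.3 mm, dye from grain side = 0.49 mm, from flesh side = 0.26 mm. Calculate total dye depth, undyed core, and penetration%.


Total dyed = 0.49 + 0.26 = 0.75 mm
Undyed core = 2.3 - 0.75 = 1.55 mm
Penetration = 0.75 / 2.3 x 100 = 32.6%


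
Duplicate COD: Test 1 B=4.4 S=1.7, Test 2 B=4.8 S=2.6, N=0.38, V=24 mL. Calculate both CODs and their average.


COD1 = (4.4 - 1.7) x 0.38 x 8000 / 24 = 342.0 mg/L
COD2 = (4.8 - 2.6) x 0.38 x 8000 / 24 = 278.7 mg/L
Average = (342.0 + 278.7) / 2 = 310.4 mg/L


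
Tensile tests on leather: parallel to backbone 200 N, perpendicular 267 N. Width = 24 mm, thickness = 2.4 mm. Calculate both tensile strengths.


Parallel = 3.47 N/mm^2
Perpendicular = 4.64 N/mm^2


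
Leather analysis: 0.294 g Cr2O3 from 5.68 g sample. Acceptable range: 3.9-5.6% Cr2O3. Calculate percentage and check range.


Cr2O3% = 0.294 / 5.68 x 100 = 5.18%
Acceptable range: 3.9 to 5.6%
Within range: Yes


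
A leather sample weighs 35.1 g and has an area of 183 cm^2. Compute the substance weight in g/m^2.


Substance weight = mass / area x 10000
SW = 35.1 / 183 x 10000
SW = 1918.0 g/m^2


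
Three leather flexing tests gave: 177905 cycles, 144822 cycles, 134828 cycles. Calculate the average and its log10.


Average = (177905 + 144822 + 134828) / 3 = 152518 cycles
log10(152518) = 5.18


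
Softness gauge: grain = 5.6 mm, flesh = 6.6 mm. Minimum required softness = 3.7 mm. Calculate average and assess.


Average = (5.6 + 6.6) / 2 = 6.10 mm
Minimum = 3.7 mm
Meets requirement: Yes


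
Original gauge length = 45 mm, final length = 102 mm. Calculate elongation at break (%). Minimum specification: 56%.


Extension = 102 - 45 = 57 mm
Elongation = 57 / 45 x 100 = 126.7%
Minimum required: 56%
Meets specification: Yes


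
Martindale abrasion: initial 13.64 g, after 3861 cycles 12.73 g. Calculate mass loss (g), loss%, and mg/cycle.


Mass loss = 0.910 g
Loss = 6.67%
Rate = 0.236 mg/cycle


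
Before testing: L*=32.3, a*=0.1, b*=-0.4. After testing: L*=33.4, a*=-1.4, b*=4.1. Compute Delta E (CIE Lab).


Delta E = 4.87


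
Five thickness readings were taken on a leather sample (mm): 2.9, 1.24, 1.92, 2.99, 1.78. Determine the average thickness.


2.17 mm

Sum = 2.9 + 1.24 + 1.92 + 2.99 + 1.78 = 10.83
Average = 10.83 / 5 = 2.17 mm


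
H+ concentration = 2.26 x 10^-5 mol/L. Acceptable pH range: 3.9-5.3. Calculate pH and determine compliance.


pH = -log10(2.26 x 10^-5) = 4.65
Range: 3.9 to 5.3
Compliant: Yes


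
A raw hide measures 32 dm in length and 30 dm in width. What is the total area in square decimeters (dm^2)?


960 dm^2

Area = length x width
Area = 32 x 30 = 960 dm^2


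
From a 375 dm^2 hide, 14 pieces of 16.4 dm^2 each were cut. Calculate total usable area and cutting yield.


Total usable = 14 x 16.4 = 229.6 dm^2
Yield = 229.6 / 375 x 100 = 61.2%


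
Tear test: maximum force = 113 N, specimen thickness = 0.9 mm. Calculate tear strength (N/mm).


125.6 N/mm

Tear strength = force / thickness
Tear = 113 / 0.9 = 125.6 N/mm


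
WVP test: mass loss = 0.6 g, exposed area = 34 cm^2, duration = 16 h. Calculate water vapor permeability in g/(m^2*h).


WVP = mass_loss / (area x time) x 10000
WVP = 0.6 / (34 x 16) x 10000
WVP = 0.6 / 544 x 10000 = 11.03 g/(m^2*h)


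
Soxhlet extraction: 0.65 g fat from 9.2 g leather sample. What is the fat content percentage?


7.1%


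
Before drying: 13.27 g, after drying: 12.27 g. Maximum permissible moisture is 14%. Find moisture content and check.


Moisture content = 7.5%
Acceptable: Yes


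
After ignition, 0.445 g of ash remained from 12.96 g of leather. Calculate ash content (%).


3.43%


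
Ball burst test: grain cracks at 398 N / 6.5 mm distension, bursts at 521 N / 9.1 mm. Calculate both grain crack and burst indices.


Crack index = 61.2 N/mm
Burst index = 57.3 N/mm

Crack index = 398 / 6.5 = 61.2 N/mm
Burst index = 521 / 9.1 = 57.3 N/mm


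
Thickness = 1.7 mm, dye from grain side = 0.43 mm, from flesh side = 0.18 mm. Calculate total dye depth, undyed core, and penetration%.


Total dyed = 0.61 mm
Undyed core = 1.09 mm
Penetration = 35.9%

Total dyed = 0.43 + 0.18 = 0.61 mm
Undyed core = 1.7 - 0.61 = 1.09 mm
Penetration = 0.61 / 1.7 x 100 = 35.9%


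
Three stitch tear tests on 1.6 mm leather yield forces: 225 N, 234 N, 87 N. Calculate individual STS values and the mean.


STS1 = 225 / 1.6 = 140.6 N/mm
STS2 = 234 / 1.6 = 146.3 N/mm
STS3 = 87 / 1.6 = 54.4 N/mm
Mean = (140.6 + 146.3 + 54.4) / 3 = 113.8 N/mm


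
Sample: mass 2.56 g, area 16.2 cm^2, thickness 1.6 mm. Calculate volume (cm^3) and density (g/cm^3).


Volume = 2.592 cm^3
Density = 0.988 g/cm^3

Thickness in cm = 1.6 / 10 = 0.16 cm
Volume = 16.2 x 0.16 = 2.592 cm^3
Density = 2.56 / 2.592 = 0.988 g/cm^3


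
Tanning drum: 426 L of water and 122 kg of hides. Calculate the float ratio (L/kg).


Float ratio = water / hide weight
Ratio = 426 / 122 = 3.5


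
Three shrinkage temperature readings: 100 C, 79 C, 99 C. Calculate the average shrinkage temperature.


92.7 C


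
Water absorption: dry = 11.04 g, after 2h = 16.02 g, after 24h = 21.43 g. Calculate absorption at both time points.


WA (2h) = (16.02 - 11.04) / 11.04 x 100 = 45.1%
WA (24h) = (21.43 - 11.04) / 11.04 x 100 = 94.1%


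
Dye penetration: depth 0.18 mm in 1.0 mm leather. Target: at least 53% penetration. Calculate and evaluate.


Penetration = 18.0%
Meets target: No

Penetration = 0.18 / 1.0 x 100 = 18.0%
Target: 53%
Meets target: No


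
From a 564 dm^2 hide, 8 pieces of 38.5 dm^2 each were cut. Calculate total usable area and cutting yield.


Total usable = 8 x 38.5 = 308.0 dm^2
Yield = 308.0 / 564 x 100 = 54.6%


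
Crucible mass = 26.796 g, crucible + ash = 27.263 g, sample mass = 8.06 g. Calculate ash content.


Ash mass = 27.263 - 26.796 = 0.467 g
Ash% = 0.467 / 8.06 x 100 = 5.79%


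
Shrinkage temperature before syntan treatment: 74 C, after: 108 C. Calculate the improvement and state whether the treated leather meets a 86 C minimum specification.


Improvement = 108 - 74 = 34 C
Spec check: 108 C >= 86 C? Yes


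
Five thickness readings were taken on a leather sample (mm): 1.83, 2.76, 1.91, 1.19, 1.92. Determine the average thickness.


1.92 mm

Sum = 1.83 + 2.76 + 1.91 + 1.19 + 1.92 = 9.61
Average = 9.61 / 5 = 1.92 mm


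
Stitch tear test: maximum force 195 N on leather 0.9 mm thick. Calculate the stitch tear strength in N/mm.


216.7 N/mm

Stitch tear strength = force / thickness
STS = 195 / 0.9 = 216.7 N/mm


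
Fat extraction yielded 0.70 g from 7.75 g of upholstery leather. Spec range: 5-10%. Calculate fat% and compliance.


Fat% = 0.70 / 7.75 x 100 = 9.0%
Spec range: 5-10%
Compliant: Yes


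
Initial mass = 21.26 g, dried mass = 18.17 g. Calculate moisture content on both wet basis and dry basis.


Wet basis = 14.5%
Dry basis = 17.0%


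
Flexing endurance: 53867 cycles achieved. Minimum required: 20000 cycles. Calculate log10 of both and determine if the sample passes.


log10(53867) = 4.73
log10(20000) = 4.30
Passes: Yes


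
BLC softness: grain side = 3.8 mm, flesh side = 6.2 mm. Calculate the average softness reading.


5.00 mm

Average = (3.8 + 6.2) / 2
Average = 5.00 mm


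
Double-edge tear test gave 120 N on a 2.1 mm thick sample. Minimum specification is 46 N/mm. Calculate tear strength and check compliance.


Tear strength = 57.1 N/mm
Compliant: Yes

Tear strength = 120 / 2.1 = 57.1 N/mm
Required minimum = 46 N/mm
Compliant: Yes


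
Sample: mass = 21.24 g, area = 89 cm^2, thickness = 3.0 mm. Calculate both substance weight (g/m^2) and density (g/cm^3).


SW = 21.24 / 89 x 10000 = 2386.5 g/m^2
Volume = 89 x 3.0 / 10 = 26.70 cm^3
Density = 21.24 / 26.70 = 0.796 g/cm^3


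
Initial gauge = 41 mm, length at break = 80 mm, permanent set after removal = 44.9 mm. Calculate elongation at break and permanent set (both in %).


Elongation at break = 95.1%
Permanent set = 9.5%

Elongation at break = (80 - 41) / 41 x 100 = 95.1%
Permanent set = (44.9 - 41) / 41 x 100 = 9.5%


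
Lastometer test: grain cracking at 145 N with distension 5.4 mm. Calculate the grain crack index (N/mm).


26.9 N/mm

Grain crack index = force / distension
Index = 145 / 5.4 = 26.9 N/mm


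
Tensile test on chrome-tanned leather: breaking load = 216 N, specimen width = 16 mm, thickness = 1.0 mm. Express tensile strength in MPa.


13.50 MPa


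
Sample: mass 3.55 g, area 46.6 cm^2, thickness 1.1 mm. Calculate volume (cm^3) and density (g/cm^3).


Thickness in cm = 1.1 / 10 = 0.11 cm
Volume = 46.6 x 0.11 = 5.126 cm^3
Density = 3.55 / 5.126 = 0.693 g/cm^3


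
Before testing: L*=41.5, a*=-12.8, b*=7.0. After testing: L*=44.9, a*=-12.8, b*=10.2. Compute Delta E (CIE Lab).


Delta E = 4.67

dL = 44.9 - 41.5 = 3.4
da = -12.8 - (-12.8) = 0.0
db = 10.2 - 7.0 = 3.2
dE = sqrt((3.4)^2 + (0.0)^2 + (3.2)^2) = 4.67


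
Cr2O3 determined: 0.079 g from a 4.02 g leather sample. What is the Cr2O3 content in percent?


1.97%

Cr2O3% = 0.079 / 4.02 x 100
Cr2O3% = 1.97%


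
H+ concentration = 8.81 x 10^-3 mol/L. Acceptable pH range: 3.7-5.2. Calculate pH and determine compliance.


pH = 2.06
Compliant: No


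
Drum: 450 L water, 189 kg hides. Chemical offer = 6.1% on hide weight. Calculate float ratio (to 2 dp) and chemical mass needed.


Float ratio = 2.38
Chemical needed = 11.529 kg


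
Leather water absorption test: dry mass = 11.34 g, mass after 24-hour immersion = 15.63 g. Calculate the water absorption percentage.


Water absorbed = 15.63 - 11.34 = 4.29 g
WA% = 4.29 / 11.34 x 100 = 37.8%


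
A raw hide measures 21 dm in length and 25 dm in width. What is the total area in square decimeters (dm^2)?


525 dm^2


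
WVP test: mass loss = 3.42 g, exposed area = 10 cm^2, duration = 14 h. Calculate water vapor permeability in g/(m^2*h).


244.29 g/(m^2*h)

WVP = mass_loss / (area x time) x 10000
WVP = 3.42 / (10 x 14) x 10000
WVP = 3.42 / 140 x 10000 = 244.29 g/(m^2*h)


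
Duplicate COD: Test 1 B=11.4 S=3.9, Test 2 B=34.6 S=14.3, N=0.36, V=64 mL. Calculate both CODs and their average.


COD1 = 337.5 mg/L
COD2 = 913.5 mg/L
Average = 625.5 mg/L


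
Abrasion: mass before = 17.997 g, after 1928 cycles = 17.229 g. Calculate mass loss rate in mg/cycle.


Mass loss = 17.997 - 17.229 = 0.768 g
Rate = 0.768 / 1928 x 1000 = 0.398 mg/cycle


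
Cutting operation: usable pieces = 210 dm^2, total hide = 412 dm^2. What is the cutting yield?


51.0%


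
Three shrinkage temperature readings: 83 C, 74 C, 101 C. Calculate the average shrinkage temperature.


Average = (83 + 74 + 101) / 3
Average = 258 / 3 = 86.0 C


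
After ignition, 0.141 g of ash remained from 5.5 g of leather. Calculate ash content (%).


Ash% = 0.141 / 5.5 x 100
Ash% = 2.56%


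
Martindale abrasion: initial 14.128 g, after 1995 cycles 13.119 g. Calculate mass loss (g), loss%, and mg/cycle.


Loss = 14.128 - 13.119 = 1.009 g
Loss% = 1.009 / 14.128 x 100 = 7.14%
Rate = 1.009 / 1995 x 1000 = 0.506 mg/cycle


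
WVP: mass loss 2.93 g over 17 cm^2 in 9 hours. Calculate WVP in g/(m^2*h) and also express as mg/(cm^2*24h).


WVP = 191.50 g/(m^2*h)
Daily rate = 459.61 mg/(cm^2*24h)


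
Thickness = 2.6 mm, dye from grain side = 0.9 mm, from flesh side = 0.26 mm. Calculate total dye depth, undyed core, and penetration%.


Total dyed = 1.16 mm
Undyed core = 1.44 mm
Penetration = 44.6%


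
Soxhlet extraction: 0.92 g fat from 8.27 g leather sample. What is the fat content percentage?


11.1%


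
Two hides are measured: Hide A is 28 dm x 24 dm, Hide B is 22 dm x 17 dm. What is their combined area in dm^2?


Hide A area = 28 x 24 = 672 dm^2
Hide B area = 22 x 17 = 374 dm^2
Total = 672 + 374 = 1046 dm^2


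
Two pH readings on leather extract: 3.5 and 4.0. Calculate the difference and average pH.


Difference = 0.5
Average pH = 3.75


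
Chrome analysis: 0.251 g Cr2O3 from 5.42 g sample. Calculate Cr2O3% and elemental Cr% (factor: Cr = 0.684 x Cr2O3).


Cr2O3% = 0.251 / 5.42 x 100 = 4.63%
Cr% = 4.63 x 0.684 = 3.17%


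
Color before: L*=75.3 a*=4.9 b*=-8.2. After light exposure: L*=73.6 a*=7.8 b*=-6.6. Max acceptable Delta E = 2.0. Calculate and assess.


Delta E = 3.72
Passes: No

dL = -1.7, da = 2.9, db = 1.6
dE = sqrt((-1.7)^2 + (2.9)^2 + (1.6)^2) = 3.72
Max = 2.0
Passes: No


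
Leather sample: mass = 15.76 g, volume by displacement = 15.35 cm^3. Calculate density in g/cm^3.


1.027 g/cm^3

Density = mass / volume
Density = 15.76 / 15.35 = 1.027 g/cm^3


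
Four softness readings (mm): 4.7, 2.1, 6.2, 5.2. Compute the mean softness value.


4.55 mm

Sum = 4.7 + 2.1 + 6.2 + 5.2
Mean = 18.2 / 4 = 4.55 mm


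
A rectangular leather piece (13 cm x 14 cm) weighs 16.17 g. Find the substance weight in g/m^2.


888.5 g/m^2

Area = 13 x 14 = 182 cm^2
SW = 16.17 / 182 x 10000 = 888.5 g/m^2


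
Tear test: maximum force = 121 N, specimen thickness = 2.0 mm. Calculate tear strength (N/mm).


Tear strength = force / thickness
Tear = 121 / 2.0 = 60.5 N/mm


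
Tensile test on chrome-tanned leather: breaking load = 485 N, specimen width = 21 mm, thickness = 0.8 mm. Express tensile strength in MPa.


28.87 MPa


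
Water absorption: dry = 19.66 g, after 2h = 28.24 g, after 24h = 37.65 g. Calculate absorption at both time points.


WA (2h) = (28.24 - 19.66) / 19.66 x 100 = 43.6%
WA (24h) = (37.65 - 19.66) / 19.66 x 100 = 91.5%


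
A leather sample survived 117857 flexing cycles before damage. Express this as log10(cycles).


log10(117857) = 5.07


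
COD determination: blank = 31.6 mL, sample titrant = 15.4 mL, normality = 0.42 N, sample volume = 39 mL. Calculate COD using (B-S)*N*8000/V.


1395.7 mg/L


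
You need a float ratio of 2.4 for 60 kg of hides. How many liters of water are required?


Water = hide weight x target ratio
Water = 60 x 2.4 = 144.0 L


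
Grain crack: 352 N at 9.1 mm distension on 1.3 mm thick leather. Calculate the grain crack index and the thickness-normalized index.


Crack index = 38.7 N/mm
Normalized index = 29.8 N/mm per mm

Crack index = 352 / 9.1 = 38.7 N/mm
Normalized = 38.7 / 1.3 = 29.8 N/mm per mm


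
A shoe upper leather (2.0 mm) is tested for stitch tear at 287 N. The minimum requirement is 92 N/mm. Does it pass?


STS = 143.5 N/mm
Passes: Yes


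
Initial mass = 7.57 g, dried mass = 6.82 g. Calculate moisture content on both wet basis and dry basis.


Moisture lost = 7.57 - 6.82 = 0.75 g
Wet basis MC = 0.75 / 7.57 x 100 = 9.9%
Dry basis MC = 0.75 / 6.82 x 100 = 11.0%


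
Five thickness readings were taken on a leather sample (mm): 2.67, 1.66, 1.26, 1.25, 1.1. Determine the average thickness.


1.59 mm


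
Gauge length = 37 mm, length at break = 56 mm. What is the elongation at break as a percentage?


Extension = 56 - 37 = 19 mm
Elongation = 19 / 37 x 100 = 51.4%


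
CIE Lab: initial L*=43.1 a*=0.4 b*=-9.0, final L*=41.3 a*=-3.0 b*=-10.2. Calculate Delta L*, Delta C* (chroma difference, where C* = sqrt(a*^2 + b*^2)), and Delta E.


Delta L* = -1.8
Delta C* = 1.62
Delta E = 4.03


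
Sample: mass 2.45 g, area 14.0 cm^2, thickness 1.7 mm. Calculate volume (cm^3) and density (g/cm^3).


Volume = 2.380 cm^3
Density = 1.029 g/cm^3

Thickness in cm = 1.7 / 10 = 0.17 cm
Volume = 14.0 x 0.17 = 2.380 cm^3
Density = 2.45 / 2.380 = 1.029 g/cm^3


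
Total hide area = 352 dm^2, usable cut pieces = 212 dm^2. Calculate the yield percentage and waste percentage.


Yield = 60.2%
Waste = 39.8%


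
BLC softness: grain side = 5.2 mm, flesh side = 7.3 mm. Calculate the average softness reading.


6.25 mm

Average = (5.2 + 7.3) / 2
Average = 6.25 mm


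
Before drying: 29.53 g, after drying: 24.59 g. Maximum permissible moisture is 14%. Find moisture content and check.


MC = (29.53 - 24.59) / 29.53 x 100 = 16.7%
Maximum: 14%
Acceptable: No


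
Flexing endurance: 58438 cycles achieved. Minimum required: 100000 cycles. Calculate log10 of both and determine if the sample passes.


Achieved: log10 = 4.77
Required: log10 = 5.00
Passes: No


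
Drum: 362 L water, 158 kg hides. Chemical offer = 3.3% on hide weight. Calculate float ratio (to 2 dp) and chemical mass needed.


Float ratio = 362 / 158 = 2.29
Chemical = 158 x 3.3 / 100 = 5.214 kg


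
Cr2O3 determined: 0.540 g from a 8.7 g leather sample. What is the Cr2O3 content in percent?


6.21%


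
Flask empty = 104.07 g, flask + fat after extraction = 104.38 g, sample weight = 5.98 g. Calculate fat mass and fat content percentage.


Fat mass = 104.38 - 104.07 = 0.31 g
Fat% = 0.31 / 5.98 x 100 = 5.2%


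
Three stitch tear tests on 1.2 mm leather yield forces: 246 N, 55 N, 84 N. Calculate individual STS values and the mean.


STS1 = 246 / 1.2 = 205.0 N/mm
STS2 = 55 / 1.2 = 45.8 N/mm
STS3 = 84 / 1.2 = 70.0 N/mm
Mean = (205.0 + 45.8 + 70.0) / 3 = 106.9 N/mm


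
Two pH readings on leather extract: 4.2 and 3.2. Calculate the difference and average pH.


Difference = 1.0
Average pH = 3.70

Difference = |4.2 - 3.2| = 1.0
Average = (4.2 + 3.2) / 2 = 3.70


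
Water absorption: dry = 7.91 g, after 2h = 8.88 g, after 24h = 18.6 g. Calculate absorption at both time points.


2h absorption = 12.3%
24h absorption = 135.1%

WA (2h) = (8.88 - 7.91) / 7.91 x 100 = 12.3%
WA (24h) = (18.6 - 7.91) / 7.91 x 100 = 135.1%


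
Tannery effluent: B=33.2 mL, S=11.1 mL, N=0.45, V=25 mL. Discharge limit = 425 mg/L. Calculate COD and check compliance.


COD = (33.2 - 11.1) x 0.45 x 8000 / 25 = 3182.4 mg/L
Limit: 425 mg/L
Compliant: No


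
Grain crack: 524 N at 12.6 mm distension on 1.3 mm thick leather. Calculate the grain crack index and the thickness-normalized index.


Crack index = 41.6 N/mm
Normalized index = 32.0 N/mm per mm

Crack index = 524 / 12.6 = 41.6 N/mm
Normalized = 41.6 / 1.3 = 32.0 N/mm per mm


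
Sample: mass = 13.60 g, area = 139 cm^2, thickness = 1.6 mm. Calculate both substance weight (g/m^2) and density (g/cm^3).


Substance weight = 978.4 g/m^2
Density = 0.612 g/cm^3


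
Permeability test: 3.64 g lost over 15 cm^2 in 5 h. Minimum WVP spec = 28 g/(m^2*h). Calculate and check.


WVP = 485.33 g/(m^2*h)
Meets specification: Yes


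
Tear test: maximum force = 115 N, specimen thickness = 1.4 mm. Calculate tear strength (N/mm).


Tear strength = force / thickness
Tear = 115 / 1.4 = 82.1 N/mm


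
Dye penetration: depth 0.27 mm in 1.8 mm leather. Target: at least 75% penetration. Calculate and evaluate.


Penetration = 15.0%
Meets target: No

Penetration = 0.27 / 1.8 x 100 = 15.0%
Target: 75%
Meets target: No


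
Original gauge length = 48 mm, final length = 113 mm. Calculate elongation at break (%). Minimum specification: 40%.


Elongation = 135.4%
Meets spec: Yes

Extension = 113 - 48 = 65 mm
Elongation = 65 / 48 x 100 = 135.4%
Minimum required: 40%
Meets specification: Yes


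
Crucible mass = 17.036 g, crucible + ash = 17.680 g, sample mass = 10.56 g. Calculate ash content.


Ash mass = 17.680 - 17.036 = 0.644 g
Ash% = 0.644 / 10.56 x 100 = 6.10%


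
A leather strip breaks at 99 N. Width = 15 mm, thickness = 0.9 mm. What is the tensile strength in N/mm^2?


7.33 N/mm^2

Cross-sectional area = 15 x 0.9 = 13.5 mm^2
Tensile strength = 99 / 13.5 = 7.33 N/mm^2


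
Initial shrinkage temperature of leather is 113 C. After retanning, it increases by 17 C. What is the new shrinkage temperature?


New Ts = 113 + 17 = 130 C


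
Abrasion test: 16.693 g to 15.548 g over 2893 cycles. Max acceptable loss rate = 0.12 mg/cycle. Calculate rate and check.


Rate = 0.396 mg/cycle
Passes: No

Loss = 16.693 - 15.548 = 1.145 g
Rate = 1.145 g / 2893 cycles x 1000 = 0.396 mg/cycle
Max = 0.12 mg/cycle
Passes: No


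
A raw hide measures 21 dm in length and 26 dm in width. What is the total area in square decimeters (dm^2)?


546 dm^2

Area = length x width
Area = 21 x 26 = 546 dm^2


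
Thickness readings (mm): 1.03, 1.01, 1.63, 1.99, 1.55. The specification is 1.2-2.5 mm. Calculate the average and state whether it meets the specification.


Average = 1.44 mm
Within specification: Yes

Sum = 7.21
Average = 7.21 / 5 = 1.44 mm
Specification range: 1.2 to 2.5 mm
Within spec: Yes


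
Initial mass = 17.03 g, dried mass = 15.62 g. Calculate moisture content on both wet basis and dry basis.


Wet basis = 8.3%
Dry basis = 9.0%


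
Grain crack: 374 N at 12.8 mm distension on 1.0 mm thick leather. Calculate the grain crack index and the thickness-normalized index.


Crack index = 29.2 N/mm
Normalized index = 29.2 N/mm per mm

Crack index = 374 / 12.8 = 29.2 N/mm
Normalized = 29.2 / 1.0 = 29.2 N/mm per mm


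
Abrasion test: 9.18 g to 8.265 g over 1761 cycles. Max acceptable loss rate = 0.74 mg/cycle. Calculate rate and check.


Rate = 0.520 mg/cycle
Passes: Yes


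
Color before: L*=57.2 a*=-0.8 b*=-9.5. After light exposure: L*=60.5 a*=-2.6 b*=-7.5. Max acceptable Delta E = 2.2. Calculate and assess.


dL = 3.3, da = -1.8, db = 2.0
dE = sqrt((3.3)^2 + (-1.8)^2 + (2.0)^2) = 4.26
Max = 2.2
Passes: No


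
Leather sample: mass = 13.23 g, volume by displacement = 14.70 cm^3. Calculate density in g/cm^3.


Density = mass / volume
Density = 13.23 / 14.70 = 0.900 g/cm^3


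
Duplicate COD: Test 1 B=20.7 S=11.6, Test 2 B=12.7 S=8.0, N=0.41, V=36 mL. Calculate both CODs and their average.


COD1 = 829.1 mg/L
COD2 = 428.2 mg/L
Average = 628.7 mg/L


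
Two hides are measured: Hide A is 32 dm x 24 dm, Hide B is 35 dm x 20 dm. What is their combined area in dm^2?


1468 dm^2

Hide A area = 32 x 24 = 768 dm^2
Hide B area = 35 x 20 = 700 dm^2
Total = 768 + 700 = 1468 dm^2


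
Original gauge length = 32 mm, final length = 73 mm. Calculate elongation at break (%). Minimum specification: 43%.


Elongation = 128.1%
Meets spec: Yes

Extension = 73 - 32 = 41 mm
Elongation = 41 / 32 x 100 = 128.1%
Minimum required: 43%
Meets specification: Yes


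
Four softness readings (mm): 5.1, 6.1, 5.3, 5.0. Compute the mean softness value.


5.38 mm


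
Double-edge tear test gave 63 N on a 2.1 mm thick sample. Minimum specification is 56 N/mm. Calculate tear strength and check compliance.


Tear strength = 30.0 N/mm
Compliant: No

Tear strength = 63 / 2.1 = 30.0 N/mm
Required minimum = 56 N/mm
Compliant: No


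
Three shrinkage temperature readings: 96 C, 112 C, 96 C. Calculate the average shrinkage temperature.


Average = (96 + 112 + 96) / 3
Average = 304 / 3 = 101.3 C


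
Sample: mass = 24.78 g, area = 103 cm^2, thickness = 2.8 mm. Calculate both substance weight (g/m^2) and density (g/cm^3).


SW = 24.78 / 103 x 10000 = 2405.8 g/m^2
Volume = 103 x 2.8 / 10 = 28.84 cm^3
Density = 24.78 / 28.84 = 0.859 g/cm^3


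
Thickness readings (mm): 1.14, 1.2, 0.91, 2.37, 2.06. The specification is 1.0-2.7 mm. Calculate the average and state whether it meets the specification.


Sum = 7.68
Average = 7.68 / 5 = 1.54 mm
Specification range: 1.0 to 2.7 mm
Within spec: Yes


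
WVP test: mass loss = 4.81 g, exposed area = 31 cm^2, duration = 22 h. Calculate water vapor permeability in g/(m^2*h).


WVP = mass_loss / (area x time) x 10000
WVP = 4.81 / (31 x 22) x 10000
WVP = 4.81 / 682 x 10000 = 70.53 g/(m^2*h)


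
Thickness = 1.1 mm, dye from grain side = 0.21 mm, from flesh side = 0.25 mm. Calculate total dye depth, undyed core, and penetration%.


Total dyed = 0.21 + 0.25 = 0.46 mm
Undyed core = 1.1 - 0.46 = 0.64 mm
Penetration = 0.46 / 1.1 x 100 = 41.8%


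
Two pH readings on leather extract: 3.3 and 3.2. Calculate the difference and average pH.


Difference = 0.1
Average pH = 3.25

Difference = |3.3 - 3.2| = 0.1
Average = (3.3 + 3.2) / 2 = 3.25


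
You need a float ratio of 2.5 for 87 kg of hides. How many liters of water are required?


217.5 L

Water = hide weight x target ratio
Water = 87 x 2.5 = 217.5 L


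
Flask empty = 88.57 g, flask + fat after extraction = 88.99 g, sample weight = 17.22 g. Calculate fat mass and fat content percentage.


Fat mass = 0.42 g
Fat content = 2.4%


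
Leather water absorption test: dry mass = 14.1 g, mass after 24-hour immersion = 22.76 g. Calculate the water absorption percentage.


61.4%

Water absorbed = 22.76 - 14.1 = 8.66 g
WA% = 8.66 / 14.1 x 100 = 61.4%


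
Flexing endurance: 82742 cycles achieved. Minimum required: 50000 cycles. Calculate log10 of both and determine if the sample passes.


log10(82742) = 4.92
log10(50000) = 4.70
Passes: Yes


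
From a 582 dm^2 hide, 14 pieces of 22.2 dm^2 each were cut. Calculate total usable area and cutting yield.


Total usable = 14 x 22.2 = 310.8 dm^2
Yield = 310.8 / 582 x 100 = 53.4%


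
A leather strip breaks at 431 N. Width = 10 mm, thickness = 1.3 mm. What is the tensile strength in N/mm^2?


Cross-sectional area = 10 x 1.3 = 13.0 mm^2
Tensile strength = 431 / 13.0 = 33.15 N/mm^2


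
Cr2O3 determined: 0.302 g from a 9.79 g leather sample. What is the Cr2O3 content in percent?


3.08%


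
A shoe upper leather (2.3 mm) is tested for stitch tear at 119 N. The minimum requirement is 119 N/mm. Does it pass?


STS = 51.7 N/mm
Passes: No

STS = 119 / 2.3 = 51.7 N/mm
Minimum required: 119 N/mm
Passes: No


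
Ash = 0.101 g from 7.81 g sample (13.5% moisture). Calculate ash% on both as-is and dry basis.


As-is ash = 1.29%
Dry-basis ash = 1.50%


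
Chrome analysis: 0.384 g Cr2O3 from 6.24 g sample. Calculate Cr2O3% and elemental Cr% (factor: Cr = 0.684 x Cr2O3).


Cr2O3 = 6.15%
Cr = 4.21%

Cr2O3% = 0.384 / 6.24 x 100 = 6.15%
Cr% = 6.15 x 0.684 = 4.21%


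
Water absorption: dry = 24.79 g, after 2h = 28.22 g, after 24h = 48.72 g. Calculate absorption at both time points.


2h absorption = 13.8%
24h absorption = 96.5%

WA (2h) = (28.22 - 24.79) / 24.79 x 100 = 13.8%
WA (24h) = (48.72 - 24.79) / 24.79 x 100 = 96.5%


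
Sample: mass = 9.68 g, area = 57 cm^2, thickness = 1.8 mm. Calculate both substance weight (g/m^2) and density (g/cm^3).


Substance weight = 1698.2 g/m^2
Density = 0.943 g/cm^3

SW = 9.68 / 57 x 10000 = 1698.2 g/m^2
Volume = 57 x 1.8 / 10 = 10.26 cm^3
Density = 9.68 / 10.26 = 0.943 g/cm^3


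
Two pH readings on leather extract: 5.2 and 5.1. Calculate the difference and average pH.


Difference = 0.1
Average pH = 5.15


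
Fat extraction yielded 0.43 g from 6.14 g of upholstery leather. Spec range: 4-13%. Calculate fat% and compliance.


Fat content = 7.0%
Compliant: Yes

Fat% = 0.43 / 6.14 x 100 = 7.0%
Spec range: 4-13%
Compliant: Yes


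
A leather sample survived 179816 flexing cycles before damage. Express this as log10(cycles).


5.25

log10(179816) = 5.25


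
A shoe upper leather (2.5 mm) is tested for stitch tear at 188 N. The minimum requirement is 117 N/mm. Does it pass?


STS = 188 / 2.5 = 75.2 N/mm
Minimum required: 117 N/mm
Passes: No


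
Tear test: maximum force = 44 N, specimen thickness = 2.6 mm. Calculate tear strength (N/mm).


Tear strength = force / thickness
Tear = 44 / 2.6 = 16.9 N/mm


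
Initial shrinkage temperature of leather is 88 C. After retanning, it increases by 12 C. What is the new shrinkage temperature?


New Ts = 88 + 12 = 100 C


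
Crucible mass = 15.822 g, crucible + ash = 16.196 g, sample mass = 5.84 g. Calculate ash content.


Ash mass = 16.196 - 15.822 = 0.374 g
Ash% = 0.374 / 5.84 x 100 = 6.40%


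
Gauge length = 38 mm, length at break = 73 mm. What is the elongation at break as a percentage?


Extension = 73 - 38 = 35 mm
Elongation = 35 / 38 x 100 = 92.1%


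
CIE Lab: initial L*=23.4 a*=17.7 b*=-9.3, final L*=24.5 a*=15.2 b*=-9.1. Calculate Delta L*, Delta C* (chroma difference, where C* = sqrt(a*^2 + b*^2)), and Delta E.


Delta L* = 1.1
Delta C* = -2.28
Delta E = 2.74

Delta L* = 24.5 - 23.4 = 1.1
C1* = sqrt((17.7)^2 + (-9.3)^2) = 19.994
C2* = sqrt((15.2)^2 + (-9.1)^2) = 17.716
Delta C* = 17.716 - 19.994 = -2.28
Delta E = sqrt((1.1)^2 + (-2.5)^2 + (0.2)^2) = 2.74


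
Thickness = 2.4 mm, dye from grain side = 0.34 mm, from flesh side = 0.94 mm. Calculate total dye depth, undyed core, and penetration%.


Total dyed = 0.34 + 0.94 = 1.28 mm
Undyed core = 2.4 - 1.28 = 1.12 mm
Penetration = 1.28 / 2.4 x 100 = 53.3%


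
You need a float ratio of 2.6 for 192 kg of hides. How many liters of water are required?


499.2 L

Water = hide weight x target ratio
Water = 192 x 2.6 = 499.2 L


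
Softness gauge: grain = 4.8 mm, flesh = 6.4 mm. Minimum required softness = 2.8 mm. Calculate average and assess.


Average = (4.8 + 6.4) / 2 = 5.60 mm
Minimum = 2.8 mm
Meets requirement: Yes


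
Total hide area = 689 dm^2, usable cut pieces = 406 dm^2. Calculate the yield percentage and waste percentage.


Yield = 58.9%
Waste = 41.1%


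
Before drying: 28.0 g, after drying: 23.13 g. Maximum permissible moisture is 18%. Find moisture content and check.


Moisture content = 17.4%
Acceptable: Yes


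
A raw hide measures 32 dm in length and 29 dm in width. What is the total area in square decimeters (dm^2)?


928 dm^2


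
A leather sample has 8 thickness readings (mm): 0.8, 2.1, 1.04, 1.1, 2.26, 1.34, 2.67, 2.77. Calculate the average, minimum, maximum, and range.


Sum = 14.08
Average = 14.08 / 8 = 1.76 mm
Minimum = 0.8 mm
Maximum = 2.77 mm
Range = 2.77 - 0.8 = 1.97 mm


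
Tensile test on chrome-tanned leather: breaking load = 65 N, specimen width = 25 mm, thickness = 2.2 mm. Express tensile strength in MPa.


Cross-section = 25 x 2.2 = 55.0 mm^2
TS = 65 / 55.0 = 1.18 MPa
(1 N/mm^2 = 1 MPa)


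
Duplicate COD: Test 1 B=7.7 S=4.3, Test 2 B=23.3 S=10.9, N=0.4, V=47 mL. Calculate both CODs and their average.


COD1 = 231.5 mg/L
COD2 = 844.3 mg/L
Average = 537.9 mg/L


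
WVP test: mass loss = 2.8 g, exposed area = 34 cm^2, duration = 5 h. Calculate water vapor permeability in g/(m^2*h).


WVP = mass_loss / (area x time) x 10000
WVP = 2.8 / (34 x 5) x 10000
WVP = 2.8 / 170 x 10000 = 164.71 g/(m^2*h)


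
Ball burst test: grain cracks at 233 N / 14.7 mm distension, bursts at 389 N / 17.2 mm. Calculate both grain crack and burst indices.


Crack index = 15.9 N/mm
Burst index = 22.6 N/mm


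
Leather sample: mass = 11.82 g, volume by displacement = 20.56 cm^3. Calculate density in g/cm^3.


Density = mass / volume
Density = 11.82 / 20.56 = 0.575 g/cm^3


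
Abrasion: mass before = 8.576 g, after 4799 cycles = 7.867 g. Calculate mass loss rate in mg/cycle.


Mass loss = 8.576 - 7.867 = 0.709 g
Rate = 0.709 / 4799 x 1000 = 0.148 mg/cycle


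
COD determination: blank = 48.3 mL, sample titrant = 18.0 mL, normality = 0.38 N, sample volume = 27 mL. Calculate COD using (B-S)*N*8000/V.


COD = (48.3 - 18.0) x 0.38 x 8000 / 27
COD = 30.3 x 0.38 x 8000 / 27
COD = 3411.6 mg/L


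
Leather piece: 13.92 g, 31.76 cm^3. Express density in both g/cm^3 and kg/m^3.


0.438 g/cm^3
438 kg/m^3


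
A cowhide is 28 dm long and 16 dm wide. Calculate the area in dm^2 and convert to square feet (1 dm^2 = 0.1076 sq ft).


Area = 28 x 16 = 448 dm^2
Conversion: 448 x 0.1076 = 48.20 sq ft


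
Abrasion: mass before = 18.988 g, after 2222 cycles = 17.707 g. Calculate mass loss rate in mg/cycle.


Mass loss = 18.988 - 17.707 = 1.281 g
Rate = 1.281 / 2222 x 1000 = 0.577 mg/cycle


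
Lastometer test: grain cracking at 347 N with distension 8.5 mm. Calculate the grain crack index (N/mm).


40.8 N/mm

Grain crack index = force / distension
Index = 347 / 8.5 = 40.8 N/mm


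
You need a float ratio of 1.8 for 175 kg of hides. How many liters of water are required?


315.0 L

Water = hide weight x target ratio
Water = 175 x 1.8 = 315.0 L


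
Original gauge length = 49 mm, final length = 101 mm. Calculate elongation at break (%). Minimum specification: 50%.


Elongation = 106.1%
Meets spec: Yes

Extension = 101 - 49 = 52 mm
Elongation = 52 / 49 x 100 = 106.1%
Minimum required: 50%
Meets specification: Yes


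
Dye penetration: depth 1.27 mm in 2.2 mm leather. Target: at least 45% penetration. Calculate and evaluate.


Penetration = 1.27 / 2.2 x 100 = 57.7%
Target: 45%
Meets target: Yes


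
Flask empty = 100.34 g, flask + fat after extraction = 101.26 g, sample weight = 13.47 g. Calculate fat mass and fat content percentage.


Fat mass = 101.26 - 100.34 = 0.92 g
Fat% = 0.92 / 13.47 x 100 = 6.8%


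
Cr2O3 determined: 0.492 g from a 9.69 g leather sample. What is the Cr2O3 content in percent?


Cr2O3% = 0.492 / 9.69 x 100
Cr2O3% = 5.08%


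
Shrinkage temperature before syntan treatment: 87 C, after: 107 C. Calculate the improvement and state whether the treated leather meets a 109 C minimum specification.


Improvement = 20 C
Meets 109 C spec: No


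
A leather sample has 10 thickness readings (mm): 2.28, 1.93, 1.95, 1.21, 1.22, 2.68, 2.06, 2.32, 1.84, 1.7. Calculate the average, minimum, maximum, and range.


Sum = 19.19
Average = 19.19 / 10 = 1.92 mm
Minimum = 1.21 mm
Maximum = 2.68 mm
Range = 2.68 - 1.21 = 1.47 mm


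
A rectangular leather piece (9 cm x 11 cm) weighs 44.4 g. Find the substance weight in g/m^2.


4484.8 g/m^2


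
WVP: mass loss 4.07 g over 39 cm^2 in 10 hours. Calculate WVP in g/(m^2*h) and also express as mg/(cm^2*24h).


WVP = 4.07 / (39 x 10) x 10000 = 104.36 g/(m^2*h)
Mass loss in mg = 4.07 x 1000 = 4070 mg
Per cm^2 per 24h in mg: 4070 x 24 / (39 x 10) = 97680 / 390 = 250.46 mg/(cm^2*24h)


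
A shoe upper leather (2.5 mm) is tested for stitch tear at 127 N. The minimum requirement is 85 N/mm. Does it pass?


STS = 127 / 2.5 = 50.8 N/mm
Minimum required: 85 N/mm
Passes: No


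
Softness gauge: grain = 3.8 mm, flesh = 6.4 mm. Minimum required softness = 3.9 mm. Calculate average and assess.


Average softness = 5.10 mm
Meets requirement: Yes


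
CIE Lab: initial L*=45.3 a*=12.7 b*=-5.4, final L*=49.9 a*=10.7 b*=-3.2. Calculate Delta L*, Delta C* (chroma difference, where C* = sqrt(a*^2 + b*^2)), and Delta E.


Delta L* = 4.6
Delta C* = -2.63
Delta E = 5.48


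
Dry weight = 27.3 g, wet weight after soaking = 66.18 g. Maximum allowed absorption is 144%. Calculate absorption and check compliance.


Absorption = 142.4%
Compliant: Yes


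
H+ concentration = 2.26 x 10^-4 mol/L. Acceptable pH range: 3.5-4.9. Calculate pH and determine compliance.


pH = 3.65
Compliant: Yes

pH = -log10(2.26 x 10^-4) = 3.65
Range: 3.5 to 4.9
Compliant: Yes


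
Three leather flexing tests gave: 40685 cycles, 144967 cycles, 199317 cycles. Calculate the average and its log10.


Average = 128323 cycles
log10 = 5.11

Average = (40685 + 144967 + 199317) / 3 = 128323 cycles
log10(128323) = 5.11


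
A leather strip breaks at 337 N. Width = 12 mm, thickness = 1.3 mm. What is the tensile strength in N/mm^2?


Cross-sectional area = 12 x 1.3 = 15.6 mm^2
Tensile strength = 337 / 15.6 = 21.60 N/mm^2


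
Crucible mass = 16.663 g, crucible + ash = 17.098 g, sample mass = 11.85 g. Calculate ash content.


Ash mass = 0.435 g
Ash content = 3.67%

Ash mass = 17.098 - 16.663 = 0.435 g
Ash% = 0.435 / 11.85 x 100 = 3.67%


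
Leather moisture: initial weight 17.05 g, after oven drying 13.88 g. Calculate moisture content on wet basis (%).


18.6%


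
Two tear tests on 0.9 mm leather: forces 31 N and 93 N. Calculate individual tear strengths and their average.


Tear 1 = 34.4 N/mm
Tear 2 = 103.3 N/mm
Average = 68.9 N/mm


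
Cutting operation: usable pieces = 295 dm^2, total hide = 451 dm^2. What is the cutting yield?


Yield = usable / total x 100
Yield = 295 / 451 x 100 = 65.4%


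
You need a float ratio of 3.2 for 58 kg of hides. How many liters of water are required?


Water = hide weight x target ratio
Water = 58 x 3.2 = 185.6 L


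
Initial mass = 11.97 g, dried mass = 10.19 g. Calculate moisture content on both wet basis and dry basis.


Moisture lost = 11.97 - 10.19 = 1.78 g
Wet basis MC = 1.78 / 11.97 x 100 = 14.9%
Dry basis MC = 1.78 / 10.19 x 100 = 17.5%


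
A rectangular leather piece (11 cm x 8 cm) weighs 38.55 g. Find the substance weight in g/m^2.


4380.7 g/m^2

Area = 11 x 8 = 88 cm^2
SW = 38.55 / 88 x 10000 = 4380.7 g/m^2


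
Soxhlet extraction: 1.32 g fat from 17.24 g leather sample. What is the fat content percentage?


7.7%


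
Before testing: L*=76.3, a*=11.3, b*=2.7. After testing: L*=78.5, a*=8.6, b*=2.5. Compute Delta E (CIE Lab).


dL = 78.5 - 76.3 = 2.2
da = 8.6 - 11.3 = -2.7
db = 2.5 - 2.7 = -0.2
dE = sqrt((2.2)^2 + (-2.7)^2 + (-0.2)^2) = 3.49


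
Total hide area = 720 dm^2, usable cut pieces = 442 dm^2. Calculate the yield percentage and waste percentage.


Yield = 61.4%
Waste = 38.6%


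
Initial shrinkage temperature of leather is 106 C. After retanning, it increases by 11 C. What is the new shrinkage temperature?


New Ts = 106 + 11 = 117 C


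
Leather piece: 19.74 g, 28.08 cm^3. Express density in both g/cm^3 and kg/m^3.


Density = 19.74 / 28.08 = 0.703 g/cm^3
Convert: 0.703 x 1000 = 703 kg/m^3


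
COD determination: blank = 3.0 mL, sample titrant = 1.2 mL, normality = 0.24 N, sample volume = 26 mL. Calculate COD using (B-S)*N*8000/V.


132.9 mg/L

COD = (3.0 - 1.2) x 0.24 x 8000 / 26
COD = 1.8 x 0.24 x 8000 / 26
COD = 132.9 mg/L


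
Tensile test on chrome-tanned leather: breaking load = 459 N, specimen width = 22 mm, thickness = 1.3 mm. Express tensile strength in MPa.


Cross-section = 22 x 1.3 = 28.6 mm^2
TS = 459 / 28.6 = 16.05 MPa
(1 N/mm^2 = 1 MPa)


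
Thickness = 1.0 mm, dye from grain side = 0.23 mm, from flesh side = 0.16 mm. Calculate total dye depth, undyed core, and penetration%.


Total dyed = 0.39 mm
Undyed core = 0.61 mm
Penetration = 39.0%


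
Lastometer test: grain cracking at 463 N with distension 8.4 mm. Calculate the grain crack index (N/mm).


Grain crack index = force / distension
Index = 463 / 8.4 = 55.1 N/mm


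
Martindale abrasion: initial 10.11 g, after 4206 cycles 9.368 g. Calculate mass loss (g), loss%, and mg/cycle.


Loss = 10.11 - 9.368 = 0.742 g
Loss% = 0.742 / 10.11 x 100 = 7.34%
Rate = 0.742 / 4206 x 1000 = 0.176 mg/cycle


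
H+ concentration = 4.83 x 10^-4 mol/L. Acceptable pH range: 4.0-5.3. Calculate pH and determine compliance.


pH = 3.32
Compliant: No


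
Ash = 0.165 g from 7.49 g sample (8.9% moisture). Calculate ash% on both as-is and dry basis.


As-is ash = 2.20%
Dry-basis ash = 2.42%

As-is ash% = 0.165 / 7.49 x 100 = 2.20%
Dry mass = 7.49 x (100 - 8.9) / 100 = 6.82339 g
Dry-basis ash% = 0.165 / 6.82339 x 100 = 2.42%


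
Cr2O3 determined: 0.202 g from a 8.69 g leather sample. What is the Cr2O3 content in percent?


Cr2O3% = 0.202 / 8.69 x 100
Cr2O3% = 2.32%


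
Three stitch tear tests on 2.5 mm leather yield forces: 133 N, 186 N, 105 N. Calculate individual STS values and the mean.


STS1 = 133 / 2.5 = 53.2 N/mm
STS2 = 186 / 2.5 = 74.4 N/mm
STS3 = 105 / 2.5 = 42.0 N/mm
Mean = (53.2 + 74.4 + 42.0) / 3 = 56.5 N/mm


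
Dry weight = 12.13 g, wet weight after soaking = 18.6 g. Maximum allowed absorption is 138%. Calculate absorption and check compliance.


WA = (18.6 - 12.13) / 12.13 x 100 = 53.3%
Maximum allowed: 138%
Compliant: Yes


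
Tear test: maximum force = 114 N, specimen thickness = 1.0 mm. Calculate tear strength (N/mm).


Tear strength = force / thickness
Tear = 114 / 1.0 = 114.0 N/mm


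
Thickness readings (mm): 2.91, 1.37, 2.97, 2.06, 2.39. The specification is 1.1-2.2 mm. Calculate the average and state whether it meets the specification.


Average = 2.34 mm
Within specification: No

Sum = 11.70
Average = 11.70 / 5 = 2.34 mm
Specification range: 1.1 to 2.2 mm
Within spec: No
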